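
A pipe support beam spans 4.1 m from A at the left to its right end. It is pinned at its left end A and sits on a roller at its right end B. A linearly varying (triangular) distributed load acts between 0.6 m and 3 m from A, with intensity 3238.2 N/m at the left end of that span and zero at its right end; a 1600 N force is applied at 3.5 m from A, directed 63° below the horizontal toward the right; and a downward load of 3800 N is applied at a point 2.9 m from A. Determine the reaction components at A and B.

A_x = -726.4 N, A_y = 3880 N, B_y = 5232 N

Resultant of the triangular load: ½ × 3238.2 × 2.4 = 3885.84 N, acting at 1.4 m from A (one-third of the span from the peak).
Taking moments about A: B_y·4.1 − (½·3238.2·2.4)·1.4 − 1600·sin63°·3.5 − 3800·2.9 = 0 → B_y = 21449.8/4.1 = 5231.66 ≈ 5232 N.
ΣF_y = 0: A_y + 5231.66 − ½·3238.2·2.4 − 1600·sin63° − 3800 = 0 → A_y = 3880 N.
ΣF_x = 0: A_x + 1600·cos63° = 0 → A_x = -726.4 N.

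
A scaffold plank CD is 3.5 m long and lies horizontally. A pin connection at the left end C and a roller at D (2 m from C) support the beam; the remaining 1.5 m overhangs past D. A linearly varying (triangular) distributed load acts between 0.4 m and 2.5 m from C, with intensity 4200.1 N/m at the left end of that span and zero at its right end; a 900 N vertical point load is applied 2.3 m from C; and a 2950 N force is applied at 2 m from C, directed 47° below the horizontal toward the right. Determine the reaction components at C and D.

C_x = -2012 N, C_y = 1850 N, D_y = 5618 N

Resultant of the triangular load: ½ × 4200.1 × 2.1 = 4410.105 N, acting at 1.1 m from C (one-third of the span from the peak).
Moments about C: D_y·2 − (½·4200.1·2.1)·1.1 − 900·2.3 − 2950·sin47°·2 = 0 → D_y = 11236.1/2 = 5618.05 ≈ 5618 N.
ΣF_y = 0: C_y + 5618.05 − ½·4200.1·2.1 − 900 − 2950·sin47° = 0 → C_y = 1850 N.
ΣF_x = 0: C_x + 2950·cos47° = 0 → C_x = -2012 N.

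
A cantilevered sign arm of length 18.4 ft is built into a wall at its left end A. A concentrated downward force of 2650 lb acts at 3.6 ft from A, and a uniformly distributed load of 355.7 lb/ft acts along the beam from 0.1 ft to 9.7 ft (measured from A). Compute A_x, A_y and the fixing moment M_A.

A_x = 0, A_y = 6065 lb, M_A = 26270 lb·ft

Resultant of the distributed load: 355.7 × 9.6 = 3414.72 lb at 4.9 ft from A.
ΣF_x = 0: A_x = 0.
ΣF_y = 0: A_y − 2650 − 355.7·9.6 = 0 → A_y = 6065 lb.
ΣM about A: M_A − 2650·3.6 − (355.7·9.6)·4.9 = 0 → M_A = 26270 lb·ft.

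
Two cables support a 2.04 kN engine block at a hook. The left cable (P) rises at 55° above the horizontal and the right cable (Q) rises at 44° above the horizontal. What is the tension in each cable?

ΣF_x = 0: −T_P·cos55° + T_Q·cos44° = 0 → T_Q = 0.797365·T_P.
ΣF_y = 0: T_P·sin55° + T_Q·sin44° = 2.04.
Substitute: T_P·(0.819152 + 0.797365·0.694658) = 2.04 → T_P = 1.48575 ≈ 1.486 kN.
Then T_Q = 0.797365 × 1.48575 = 1.185 kN.

T_P = 1.486 kN, T_Q = 1.185 kN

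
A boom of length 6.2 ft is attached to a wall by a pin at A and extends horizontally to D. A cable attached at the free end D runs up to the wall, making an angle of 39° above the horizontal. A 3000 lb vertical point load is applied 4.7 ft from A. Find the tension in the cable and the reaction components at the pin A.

ΣM about A: T·sin39°·6.2 − 3000·4.7 = 0 → T = 14100/(6.2·0.62932) = 3613.73 ≈ 3614 lb.
ΣF_x = 0: A_x − T·cos39° = 0 → A_x = 3613.73 × 0.777146 = 2808 lb.
ΣF_y = 0: A_y + T·sin39° − 3000 = 0 → A_y = 3000 − 3613.73 × 0.62932 = 725.8 lb.

T = 3614 lb, A_x = 2808 lb, A_y = 725.8 lb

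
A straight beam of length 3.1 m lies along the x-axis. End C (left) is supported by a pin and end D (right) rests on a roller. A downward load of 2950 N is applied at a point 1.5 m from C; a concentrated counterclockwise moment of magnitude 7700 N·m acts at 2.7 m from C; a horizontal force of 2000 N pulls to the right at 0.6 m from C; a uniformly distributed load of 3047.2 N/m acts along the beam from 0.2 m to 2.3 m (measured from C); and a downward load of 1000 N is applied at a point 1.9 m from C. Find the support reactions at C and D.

Resultant of the distributed load: 3047.2 × 2.1 = 6399.12 N at 1.25 m from C.
Taking moments about C: D_y·3.1 − 2950·1.5 + 7700 − (3047.2·2.1)·1.25 − 1000·1.9 = 0 → D_y = 6623.9/3.1 = 2136.74 ≈ 2137 N.
ΣF_y = 0: C_y + 2136.74 − 2950 − 3047.2·2.1 − 1000 = 0 → C_y = 8212 N.
ΣF_x = 0: C_x + 2000 = 0 → C_x = -2000 N.

C_x = -2000 N, C_y = 8212 N, D_y = 2137 N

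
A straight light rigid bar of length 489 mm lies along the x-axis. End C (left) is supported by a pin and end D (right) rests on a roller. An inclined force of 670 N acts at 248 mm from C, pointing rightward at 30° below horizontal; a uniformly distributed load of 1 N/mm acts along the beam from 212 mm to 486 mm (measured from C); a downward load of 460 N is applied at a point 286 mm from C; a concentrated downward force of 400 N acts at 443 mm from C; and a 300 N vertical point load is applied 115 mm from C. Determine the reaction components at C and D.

Resultant of the distributed load: 1 × 274 = 274 N at 349 mm from C.
Moments about C: D_y·489 − 670·sin30°·248 − (1·274)·349 − 460·286 − 400·443 − 300·115 = 0 → D_y = 521966/489 = 1067.42 ≈ 1067 N.
ΣF_y = 0: C_y + 1067.42 − 670·sin30° − 1·274 − 460 − 400 − 300 = 0 → C_y = 701.6 N.
ΣF_x = 0: C_x + 670·cos30° = 0 → C_x = -580.2 N.

C_x = -580.2 N, C_y = 701.6 N, D_y = 1067 N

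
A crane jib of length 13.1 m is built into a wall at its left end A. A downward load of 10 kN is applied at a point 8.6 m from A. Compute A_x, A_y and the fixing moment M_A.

ΣF_x = 0: A_x = 0.
ΣF_y = 0: A_y − 10 = 0 → A_y = 10.00 kN.
ΣM about A: M_A − 10·8.6 = 0 → M_A = 86.00 kN·m.

A_x = 0, A_y = 10.00 kN, M_A = 86.00 kN·m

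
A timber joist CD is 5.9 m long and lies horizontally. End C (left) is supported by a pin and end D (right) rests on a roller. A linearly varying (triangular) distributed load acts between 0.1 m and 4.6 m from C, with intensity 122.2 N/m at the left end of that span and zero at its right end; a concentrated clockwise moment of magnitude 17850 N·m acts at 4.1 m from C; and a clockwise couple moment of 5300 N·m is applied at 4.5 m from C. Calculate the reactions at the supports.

Resultant of the triangular load: ½ × 122.2 × 4.5 = 274.95 N, acting at 1.6 m from C (one-third of the span from the peak).
Taking moments about C: D_y·5.9 − (½·122.2·4.5)·1.6 − 17850 − 5300 = 0 → D_y = 23589.92/5.9 = 3998.29 ≈ 3998 N.
ΣF_y = 0: C_y + 3998.29 − ½·122.2·4.5 = 0 → C_y = -3723 N.
ΣF_x = 0: no horizontal applied forces, so C_x = 0.

C_x = 0, C_y = -3723 N, D_y = 3998 N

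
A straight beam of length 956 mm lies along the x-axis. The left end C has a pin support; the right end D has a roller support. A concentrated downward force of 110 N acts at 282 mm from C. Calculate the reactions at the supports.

C_x = 0, C_y = 77.55 N, D_y = 32.45 N

Taking moments about C: D_y·956 − 110·282 = 0 → D_y = 31020/956 = 32.4477 ≈ 32.45 N.
ΣF_y = 0: C_y + 32.4477 − 110 = 0 → C_y = 77.55 N.
ΣF_x = 0: no horizontal applied forces, so C_x = 0.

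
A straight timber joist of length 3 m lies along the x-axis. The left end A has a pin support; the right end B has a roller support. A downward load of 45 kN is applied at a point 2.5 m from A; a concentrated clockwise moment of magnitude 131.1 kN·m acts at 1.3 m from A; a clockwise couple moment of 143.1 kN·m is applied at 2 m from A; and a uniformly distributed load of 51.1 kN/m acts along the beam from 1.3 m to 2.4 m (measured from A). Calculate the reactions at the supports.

A_x = 0, A_y = -62.35 kN, B_y = 163.6 kN

Resultant of the distributed load: 51.1 × 1.1 = 56.21 kN at 1.85 m from A.
ΣM about A: B_y·3 − 45·2.5 − 131.1 − 143.1 − (51.1·1.1)·1.85 = 0 → B_y = 490.6885/3 = 163.563 ≈ 163.6 kN.
ΣF_y = 0: A_y + 163.563 − 45 − 51.1·1.1 = 0 → A_y = -62.35 kN.
ΣF_x = 0: no horizontal applied forces, so A_x = 0.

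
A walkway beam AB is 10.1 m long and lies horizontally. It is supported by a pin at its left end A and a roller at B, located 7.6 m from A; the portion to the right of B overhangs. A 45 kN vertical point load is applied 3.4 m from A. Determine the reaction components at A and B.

ΣM about A: B_y·7.6 − 45·3.4 = 0 → B_y = 153/7.6 = 20.1316 ≈ 20.13 kN.
ΣF_y = 0: A_y + 20.1316 − 45 = 0 → A_y = 24.87 kN.
ΣF_x = 0: no horizontal applied forces, so A_x = 0.

A_x = 0, A_y = 24.87 kN, B_y = 20.13 kN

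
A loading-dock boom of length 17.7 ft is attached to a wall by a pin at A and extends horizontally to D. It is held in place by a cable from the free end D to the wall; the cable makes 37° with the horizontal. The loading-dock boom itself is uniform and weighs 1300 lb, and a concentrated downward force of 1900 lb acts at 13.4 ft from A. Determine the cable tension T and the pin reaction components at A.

ΣM about A: T·sin37°·17.7 − 1300·8.85 − 1900·13.4 = 0 → T = 36965/(17.7·0.601815) = 3470.2 ≈ 3470 lb.
ΣF_x = 0: A_x − T·cos37° = 0 → A_x = 3470.2 × 0.798636 = 2771 lb.
ΣF_y = 0: A_y + T·sin37° − 1300 − 1900 = 0 → A_y = 3200 − 3470.2 × 0.601815 = 1112 lb.

T = 3470 lb, A_x = 2771 lb, A_y = 1112 lb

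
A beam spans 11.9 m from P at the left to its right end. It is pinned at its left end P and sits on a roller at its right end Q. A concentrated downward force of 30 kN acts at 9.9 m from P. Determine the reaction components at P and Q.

P_x = 0, P_y = 5.042 kN, Q_y = 24.96 kN

Moments about P: Q_y·11.9 − 30·9.9 = 0 → Q_y = 297/11.9 = 24.958 ≈ 24.96 kN.
ΣF_y = 0: P_y + 24.958 − 30 = 0 → P_y = 5.042 kN.
ΣF_x = 0: no horizontal applied forces, so P_x = 0.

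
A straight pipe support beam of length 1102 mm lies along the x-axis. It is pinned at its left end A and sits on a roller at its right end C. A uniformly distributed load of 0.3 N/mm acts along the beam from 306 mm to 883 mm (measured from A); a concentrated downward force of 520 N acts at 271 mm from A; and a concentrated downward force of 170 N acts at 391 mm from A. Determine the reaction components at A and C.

A_x = 0, A_y = 581.5 N, C_y = 281.6 N

Resultant of the distributed load: 0.3 × 577 = 173.1 N at 594.5 mm from A.
Taking moments about A: C_y·1102 − (0.3·577)·594.5 − 520·271 − 170·391 = 0 → C_y = 310297.95/1102 = 281.577 ≈ 281.6 N.
ΣF_y = 0: A_y + 281.577 − 0.3·577 − 520 − 170 = 0 → A_y = 581.5 N.
ΣF_x = 0: no horizontal applied forces, so A_x = 0.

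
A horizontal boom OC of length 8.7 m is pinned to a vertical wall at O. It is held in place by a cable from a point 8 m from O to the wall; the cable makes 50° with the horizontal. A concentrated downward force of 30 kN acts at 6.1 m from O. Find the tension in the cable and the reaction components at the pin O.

ΣM about O: T·sin50°·8 − 30·6.1 = 0 → T = 183/(8·0.766044) = 29.8612 ≈ 29.86 kN.
ΣF_x = 0: O_x − T·cos50° = 0 → O_x = 29.8612 × 0.642788 = 19.19 kN.
ΣF_y = 0: O_y + T·sin50° − 30 = 0 → O_y = 30 − 29.8612 × 0.766044 = 7.125 kN.

T = 29.86 kN, O_x = 19.19 kN, O_y = 7.125 kN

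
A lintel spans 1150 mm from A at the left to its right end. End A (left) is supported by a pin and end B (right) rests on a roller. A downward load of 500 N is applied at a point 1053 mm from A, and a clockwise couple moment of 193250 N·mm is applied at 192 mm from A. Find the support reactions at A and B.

Taking moments about A: B_y·1150 − 500·1053 − 193250 = 0 → B_y = 719750/1150 = 625.87 ≈ 625.9 N.
ΣF_y = 0: A_y + 625.87 − 500 = 0 → A_y = -125.9 N.
ΣF_x = 0: no horizontal applied forces, so A_x = 0.

A_x = 0, A_y = -125.9 N, B_y = 625.9 N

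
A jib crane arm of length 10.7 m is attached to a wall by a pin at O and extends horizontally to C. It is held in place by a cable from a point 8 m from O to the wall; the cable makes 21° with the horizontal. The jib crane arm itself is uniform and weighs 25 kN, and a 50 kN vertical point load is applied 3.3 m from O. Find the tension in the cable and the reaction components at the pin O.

T = 104.2 kN, O_x = 97.28 kN, O_y = 37.66 kN

ΣM about O: T·sin21°·8 − 25·5.35 − 50·3.3 = 0 → T = 298.75/(8·0.358368) = 104.205 ≈ 104.2 kN.
ΣF_x = 0: O_x − T·cos21° = 0 → O_x = 104.205 × 0.93358 = 97.28 kN.
ΣF_y = 0: O_y + T·sin21° − 25 − 50 = 0 → O_y = 75 − 104.205 × 0.358368 = 37.66 kN.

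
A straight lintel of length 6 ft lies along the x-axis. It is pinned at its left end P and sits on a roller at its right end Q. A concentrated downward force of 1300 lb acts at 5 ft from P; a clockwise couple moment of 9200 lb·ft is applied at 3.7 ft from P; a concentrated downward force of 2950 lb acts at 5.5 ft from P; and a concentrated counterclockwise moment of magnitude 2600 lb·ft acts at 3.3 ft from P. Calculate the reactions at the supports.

P_x = 0, P_y = -637.5 lb, Q_y = 4888 lb

Moments about P: Q_y·6 − 1300·5 − 9200 − 2950·5.5 + 2600 = 0 → Q_y = 29325/6 = 4887.5 ≈ 4888 lb.
ΣF_y = 0: P_y + 4887.5 − 1300 − 2950 = 0 → P_y = -637.5 lb.
ΣF_x = 0: no horizontal applied forces, so P_x = 0.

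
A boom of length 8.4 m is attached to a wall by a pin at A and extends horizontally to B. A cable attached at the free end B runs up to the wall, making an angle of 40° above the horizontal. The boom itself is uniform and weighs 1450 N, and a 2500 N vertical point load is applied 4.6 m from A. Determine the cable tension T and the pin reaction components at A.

T = 3258 N, A_x = 2496 N, A_y = 1856 N

ΣM about A: T·sin40°·8.4 − 1450·4.2 − 2500·4.6 = 0 → T = 17590/(8.4·0.642788) = 3257.76 ≈ 3258 N.
ΣF_x = 0: A_x − T·cos40° = 0 → A_x = 3257.76 × 0.766044 = 2496 N.
ΣF_y = 0: A_y + T·sin40° − 1450 − 2500 = 0 → A_y = 3950 − 3257.76 × 0.642788 = 1856 N.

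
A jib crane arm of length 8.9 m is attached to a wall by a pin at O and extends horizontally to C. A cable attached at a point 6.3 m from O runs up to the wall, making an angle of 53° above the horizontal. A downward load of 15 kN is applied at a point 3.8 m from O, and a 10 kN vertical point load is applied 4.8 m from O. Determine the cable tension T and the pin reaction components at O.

T = 20.87 kN, O_x = 12.56 kN, O_y = 8.333 kN

ΣM about O: T·sin53°·6.3 − 15·3.8 − 10·4.8 = 0 → T = 105/(6.3·0.798636) = 20.8689 ≈ 20.87 kN.
ΣF_x = 0: O_x − T·cos53° = 0 → O_x = 20.8689 × 0.601815 = 12.56 kN.
ΣF_y = 0: O_y + T·sin53° − 15 − 10 = 0 → O_y = 25 − 20.8689 × 0.798636 = 8.333 kN.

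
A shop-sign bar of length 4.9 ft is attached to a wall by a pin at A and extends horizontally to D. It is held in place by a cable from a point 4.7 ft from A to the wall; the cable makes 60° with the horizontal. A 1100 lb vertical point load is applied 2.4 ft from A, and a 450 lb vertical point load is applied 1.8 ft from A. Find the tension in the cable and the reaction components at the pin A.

ΣM about A: T·sin60°·4.7 − 1100·2.4 − 450·1.8 = 0 → T = 3450/(4.7·0.866025) = 847.6 lb.
ΣF_x = 0: A_x − T·cos60° = 0 → A_x = 847.6 × 0.5 = 423.8 lb.
ΣF_y = 0: A_y + T·sin60° − 1100 − 450 = 0 → A_y = 1550 − 847.6 × 0.866025 = 816.0 lb.

T = 847.6 lb, A_x = 423.8 lb, A_y = 816.0 lb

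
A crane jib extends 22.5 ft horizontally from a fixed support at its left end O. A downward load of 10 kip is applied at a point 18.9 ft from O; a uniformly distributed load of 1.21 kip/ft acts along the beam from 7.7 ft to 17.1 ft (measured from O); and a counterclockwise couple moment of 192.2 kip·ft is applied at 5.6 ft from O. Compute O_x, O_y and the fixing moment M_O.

O_x = 0, O_y = 21.37 kip, M_O = 137.8 kip·ft

Resultant of the distributed load: 1.21 × 9.4 = 11.374 kip at 12.4 ft from O.
ΣF_x = 0: O_x = 0.
ΣF_y = 0: O_y − 10 − 1.21·9.4 = 0 → O_y = 21.37 kip.
ΣM about O: M_O − 10·18.9 − (1.21·9.4)·12.4 + 192.2 = 0 → M_O = 137.8 kip·ft.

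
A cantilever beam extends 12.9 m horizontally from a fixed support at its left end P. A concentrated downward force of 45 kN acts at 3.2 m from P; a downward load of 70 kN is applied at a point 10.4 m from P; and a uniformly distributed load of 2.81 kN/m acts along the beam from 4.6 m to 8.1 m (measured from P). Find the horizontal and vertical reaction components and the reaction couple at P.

Resultant of the distributed load: 2.81 × 3.5 = 9.835 kN at 6.35 m from P.
ΣF_x = 0: P_x = 0.
ΣF_y = 0: P_y − 45 − 70 − 2.81·3.5 = 0 → P_y = 124.8 kN.
ΣM about P: M_P − 45·3.2 − 70·10.4 − (2.81·3.5)·6.35 = 0 → M_P = 934.5 kN·m.

P_x = 0, P_y = 124.8 kN, M_P = 934.5 kN·m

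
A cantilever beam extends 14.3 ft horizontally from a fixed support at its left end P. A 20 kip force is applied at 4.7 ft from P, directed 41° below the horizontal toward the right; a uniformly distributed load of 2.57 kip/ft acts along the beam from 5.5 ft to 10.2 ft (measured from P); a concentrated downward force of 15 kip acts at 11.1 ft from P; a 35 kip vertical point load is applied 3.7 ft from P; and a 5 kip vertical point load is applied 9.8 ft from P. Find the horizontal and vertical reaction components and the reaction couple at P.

Resultant of the distributed load: 2.57 × 4.7 = 12.079 kip at 7.85 ft from P.
ΣF_x = 0: P_x + 20·cos41° = 0 → P_x = -15.09 kip.
ΣF_y = 0: P_y − 20·sin41° − 2.57·4.7 − 15 − 35 − 5 = 0 → P_y = 80.20 kip.
ΣM about P: M_P − 20·sin41°·4.7 − (2.57·4.7)·7.85 − 15·11.1 − 35·3.7 − 5·9.8 = 0 → M_P = 501.5 kip·ft.

P_x = -15.09 kip, P_y = 80.20 kip, M_P = 501.5 kip·ft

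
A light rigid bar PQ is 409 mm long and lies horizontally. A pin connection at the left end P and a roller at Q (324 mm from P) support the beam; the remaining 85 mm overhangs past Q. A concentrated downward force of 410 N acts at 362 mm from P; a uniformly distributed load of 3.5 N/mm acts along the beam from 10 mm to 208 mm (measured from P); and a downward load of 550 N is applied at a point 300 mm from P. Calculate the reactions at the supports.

P_x = 0, P_y = 452.5 N, Q_y = 1200 N

Resultant of the distributed load: 3.5 × 198 = 693 N at 109 mm from P.
Taking moments about P: Q_y·324 − 410·362 − (3.5·198)·109 − 550·300 = 0 → Q_y = 388957/324 = 1200.48 ≈ 1200 N.
ΣF_y = 0: P_y + 1200.48 − 410 − 3.5·198 − 550 = 0 → P_y = 452.5 N.
ΣF_x = 0: no horizontal applied forces, so P_x = 0.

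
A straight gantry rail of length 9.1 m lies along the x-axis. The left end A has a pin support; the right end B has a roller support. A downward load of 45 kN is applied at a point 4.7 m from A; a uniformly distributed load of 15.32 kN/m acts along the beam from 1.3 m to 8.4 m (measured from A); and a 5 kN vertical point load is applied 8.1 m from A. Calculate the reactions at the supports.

Resultant of the distributed load: 15.32 × 7.1 = 108.772 kN at 4.85 m from A.
ΣM about A: B_y·9.1 − 45·4.7 − (15.32·7.1)·4.85 − 5·8.1 = 0 → B_y = 779.5442/9.1 = 85.6642 ≈ 85.66 kN.
ΣF_y = 0: A_y + 85.6642 − 45 − 15.32·7.1 − 5 = 0 → A_y = 73.11 kN.
ΣF_x = 0: no horizontal applied forces, so A_x = 0.

A_x = 0, A_y = 73.11 kN, B_y = 85.66 kN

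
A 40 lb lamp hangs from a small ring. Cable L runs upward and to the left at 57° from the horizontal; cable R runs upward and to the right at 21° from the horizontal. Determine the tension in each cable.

ΣF_x = 0: −T_L·cos57° + T_R·cos21° = 0 → T_R = 0.583387·T_L.
ΣF_y = 0: T_L·sin57° + T_R·sin21° = 40.
Substitute: T_L·(0.838671 + 0.583387·0.358368) = 40 → T_L = 38.1775 ≈ 38.18 lb.
Then T_R = 0.583387 × 38.1775 = 22.27 lb.

T_L = 38.18 lb, T_R = 22.27 lb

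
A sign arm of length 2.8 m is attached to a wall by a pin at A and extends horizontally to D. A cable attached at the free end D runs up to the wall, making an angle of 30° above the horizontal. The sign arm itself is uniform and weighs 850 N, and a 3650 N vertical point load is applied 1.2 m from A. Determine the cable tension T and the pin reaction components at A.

ΣM about A: T·sin30°·2.8 − 850·1.4 − 3650·1.2 = 0 → T = 5570/(2.8·0.5) = 3978.57 ≈ 3979 N.
ΣF_x = 0: A_x − T·cos30° = 0 → A_x = 3978.57 × 0.866025 = 3446 N.
ΣF_y = 0: A_y + T·sin30° − 850 − 3650 = 0 → A_y = 4500 − 3978.57 × 0.5 = 2511 N.

T = 3979 N, A_x = 3446 N, A_y = 2511 N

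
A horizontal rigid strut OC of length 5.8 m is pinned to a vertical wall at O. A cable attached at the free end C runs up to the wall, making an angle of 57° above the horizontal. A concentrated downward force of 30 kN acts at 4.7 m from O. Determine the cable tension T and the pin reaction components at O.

ΣM about O: T·sin57°·5.8 − 30·4.7 = 0 → T = 141/(5.8·0.838671) = 28.9867 ≈ 28.99 kN.
ΣF_x = 0: O_x − T·cos57° = 0 → O_x = 28.9867 × 0.544639 = 15.79 kN.
ΣF_y = 0: O_y + T·sin57° − 30 = 0 → O_y = 30 − 28.9867 × 0.838671 = 5.690 kN.

T = 28.99 kN, O_x = 15.79 kN, O_y = 5.690 kN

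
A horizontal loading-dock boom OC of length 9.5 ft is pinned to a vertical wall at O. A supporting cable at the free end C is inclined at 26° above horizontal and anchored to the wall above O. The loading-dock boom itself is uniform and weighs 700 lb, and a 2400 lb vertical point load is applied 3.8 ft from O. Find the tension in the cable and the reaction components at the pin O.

ΣM about O: T·sin26°·9.5 − 700·4.75 − 2400·3.8 = 0 → T = 12445/(9.5·0.438371) = 2988.34 ≈ 2988 lb.
ΣF_x = 0: O_x − T·cos26° = 0 → O_x = 2988.34 × 0.898794 = 2686 lb.
ΣF_y = 0: O_y + T·sin26° − 700 − 2400 = 0 → O_y = 3100 − 2988.34 × 0.438371 = 1790 lb.

T = 2988 lb, O_x = 2686 lb, O_y = 1790 lb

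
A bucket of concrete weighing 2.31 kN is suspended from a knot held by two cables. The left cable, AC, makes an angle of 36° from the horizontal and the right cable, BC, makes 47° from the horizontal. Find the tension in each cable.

ΣF_x = 0: −T_AC·cos36° + T_BC·cos47° = 0 → T_BC = 1.18624·T_AC.
ΣF_y = 0: T_AC·sin36° + T_BC·sin47° = 2.31.
Substitute: T_AC·(0.587785 + 1.18624·0.731354) = 2.31 → T_AC = 1.58725 ≈ 1.587 kN.
Then T_BC = 1.18624 × 1.58725 = 1.883 kN.

T_AC = 1.587 kN, T_BC = 1.883 kN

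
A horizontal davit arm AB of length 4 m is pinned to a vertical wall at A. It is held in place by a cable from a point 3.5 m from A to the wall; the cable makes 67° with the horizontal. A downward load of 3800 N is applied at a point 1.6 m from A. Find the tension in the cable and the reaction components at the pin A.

ΣM about A: T·sin67°·3.5 − 3800·1.6 = 0 → T = 6080/(3.5·0.920505) = 1887.16 ≈ 1887 N.
ΣF_x = 0: A_x − T·cos67° = 0 → A_x = 1887.16 × 0.390731 = 737.4 N.
ΣF_y = 0: A_y + T·sin67° − 3800 = 0 → A_y = 3800 − 1887.16 × 0.920505 = 2063 N.

T = 1887 N, A_x = 737.4 N, A_y = 2063 N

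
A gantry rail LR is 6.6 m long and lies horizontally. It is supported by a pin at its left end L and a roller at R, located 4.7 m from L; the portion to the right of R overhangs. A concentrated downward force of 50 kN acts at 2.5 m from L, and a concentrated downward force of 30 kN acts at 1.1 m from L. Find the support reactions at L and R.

L_x = 0, L_y = 46.38 kN, R_y = 33.62 kN

Moments about L: R_y·4.7 − 50·2.5 − 30·1.1 = 0 → R_y = 158/4.7 = 33.617 ≈ 33.62 kN.
ΣF_y = 0: L_y + 33.617 − 50 − 30 = 0 → L_y = 46.38 kN.
ΣF_x = 0: no horizontal applied forces, so L_x = 0.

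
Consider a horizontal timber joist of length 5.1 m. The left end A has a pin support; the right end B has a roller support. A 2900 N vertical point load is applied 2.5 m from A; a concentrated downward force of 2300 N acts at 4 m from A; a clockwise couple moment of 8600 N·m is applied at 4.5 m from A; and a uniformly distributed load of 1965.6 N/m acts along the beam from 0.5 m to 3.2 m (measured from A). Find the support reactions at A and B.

A_x = 0, A_y = 3670 N, B_y = 6837 N

Resultant of the distributed load: 1965.6 × 2.7 = 5307.12 N at 1.85 m from A.
Taking moments about A: B_y·5.1 − 2900·2.5 − 2300·4 − 8600 − (1965.6·2.7)·1.85 = 0 → B_y = 34868.172/5.1 = 6836.9 ≈ 6837 N.
ΣF_y = 0: A_y + 6836.9 − 2900 − 2300 − 1965.6·2.7 = 0 → A_y = 3670 N.
ΣF_x = 0: no horizontal applied forces, so A_x = 0.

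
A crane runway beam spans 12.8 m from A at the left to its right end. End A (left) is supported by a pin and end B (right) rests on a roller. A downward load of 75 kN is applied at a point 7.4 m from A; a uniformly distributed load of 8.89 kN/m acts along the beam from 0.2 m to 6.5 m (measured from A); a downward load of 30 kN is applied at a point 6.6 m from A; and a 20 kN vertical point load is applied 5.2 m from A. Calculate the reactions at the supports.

A_x = 0, A_y = 99.40 kN, B_y = 81.61 kN

Resultant of the distributed load: 8.89 × 6.3 = 56.007 kN at 3.35 m from A.
ΣM about A: B_y·12.8 − 75·7.4 − (8.89·6.3)·3.35 − 30·6.6 − 20·5.2 = 0 → B_y = 1044.62345/12.8 = 81.6112 ≈ 81.61 kN.
ΣF_y = 0: A_y + 81.6112 − 75 − 8.89·6.3 − 30 − 20 = 0 → A_y = 99.40 kN.
ΣF_x = 0: no horizontal applied forces, so A_x = 0.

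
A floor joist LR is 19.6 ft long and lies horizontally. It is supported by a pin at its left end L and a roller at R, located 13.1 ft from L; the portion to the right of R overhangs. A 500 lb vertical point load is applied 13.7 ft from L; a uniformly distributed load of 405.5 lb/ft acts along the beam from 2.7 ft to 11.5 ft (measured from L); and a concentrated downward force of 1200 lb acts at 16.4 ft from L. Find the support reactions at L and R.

L_x = 0, L_y = 1309 lb, R_y = 3959 lb

Resultant of the distributed load: 405.5 × 8.8 = 3568.4 lb at 7.1 ft from L.
ΣM about L: R_y·13.1 − 500·13.7 − (405.5·8.8)·7.1 − 1200·16.4 = 0 → R_y = 51865.64/13.1 = 3959.21 ≈ 3959 lb.
ΣF_y = 0: L_y + 3959.21 − 500 − 405.5·8.8 − 1200 = 0 → L_y = 1309 lb.
ΣF_x = 0: no horizontal applied forces, so L_x = 0.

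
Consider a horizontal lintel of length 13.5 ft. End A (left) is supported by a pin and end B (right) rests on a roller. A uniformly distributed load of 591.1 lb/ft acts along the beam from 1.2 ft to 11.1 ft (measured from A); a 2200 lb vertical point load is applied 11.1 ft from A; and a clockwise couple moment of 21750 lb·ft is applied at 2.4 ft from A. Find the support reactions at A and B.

A_x = 0, A_y = 1966 lb, B_y = 6086 lb

Resultant of the distributed load: 591.1 × 9.9 = 5851.89 lb at 6.15 ft from A.
ΣM about A: B_y·13.5 − (591.1·9.9)·6.15 − 2200·11.1 − 21750 = 0 → B_y = 82159.1235/13.5 = 6085.86 ≈ 6086 lb.
ΣF_y = 0: A_y + 6085.86 − 591.1·9.9 − 2200 = 0 → A_y = 1966 lb.
ΣF_x = 0: no horizontal applied forces, so A_x = 0.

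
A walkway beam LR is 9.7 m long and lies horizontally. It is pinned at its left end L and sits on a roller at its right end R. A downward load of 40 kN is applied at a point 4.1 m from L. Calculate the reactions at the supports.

Moments about L: R_y·9.7 − 40·4.1 = 0 → R_y = 164/9.7 = 16.9072 ≈ 16.91 kN.
ΣF_y = 0: L_y + 16.9072 − 40 = 0 → L_y = 23.09 kN.
ΣF_x = 0: no horizontal applied forces, so L_x = 0.

L_x = 0, L_y = 23.09 kN, R_y = 16.91 kN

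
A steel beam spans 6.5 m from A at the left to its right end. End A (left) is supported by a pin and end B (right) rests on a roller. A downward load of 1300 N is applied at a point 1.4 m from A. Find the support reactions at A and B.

Moments about A: B_y·6.5 − 1300·1.4 = 0 → B_y = 1820/6.5 = 280.0 N.
ΣF_y = 0: A_y + 280 − 1300 = 0 → A_y = 1020 N.
ΣF_x = 0: no horizontal applied forces, so A_x = 0.

A_x = 0, A_y = 1020 N, B_y = 280.0 N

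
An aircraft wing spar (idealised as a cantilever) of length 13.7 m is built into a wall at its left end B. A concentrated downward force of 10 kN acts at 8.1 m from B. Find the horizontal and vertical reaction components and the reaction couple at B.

B_x = 0, B_y = 10.00 kN, M_B = 81.00 kN·m

ΣF_x = 0: B_x = 0.
ΣF_y = 0: B_y − 10 = 0 → B_y = 10.00 kN.
ΣM about B: M_B − 10·8.1 = 0 → M_B = 81.00 kN·m.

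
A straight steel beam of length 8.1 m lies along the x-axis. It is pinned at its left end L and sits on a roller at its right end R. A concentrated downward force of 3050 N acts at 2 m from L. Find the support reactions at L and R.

L_x = 0, L_y = 2297 N, R_y = 753.1 N

Taking moments about L: R_y·8.1 − 3050·2 = 0 → R_y = 6100/8.1 = 753.086 ≈ 753.1 N.
ΣF_y = 0: L_y + 753.086 − 3050 = 0 → L_y = 2297 N.
ΣF_x = 0: no horizontal applied forces, so L_x = 0.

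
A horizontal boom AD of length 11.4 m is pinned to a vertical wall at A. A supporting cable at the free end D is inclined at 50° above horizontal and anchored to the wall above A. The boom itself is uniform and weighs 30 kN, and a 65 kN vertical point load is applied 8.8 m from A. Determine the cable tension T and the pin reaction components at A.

T = 85.08 kN, A_x = 54.69 kN, A_y = 29.82 kN

ΣM about A: T·sin50°·11.4 − 30·5.7 − 65·8.8 = 0 → T = 743/(11.4·0.766044) = 85.0805 ≈ 85.08 kN.
ΣF_x = 0: A_x − T·cos50° = 0 → A_x = 85.0805 × 0.642788 = 54.69 kN.
ΣF_y = 0: A_y + T·sin50° − 30 − 65 = 0 → A_y = 95 − 85.0805 × 0.766044 = 29.82 kN.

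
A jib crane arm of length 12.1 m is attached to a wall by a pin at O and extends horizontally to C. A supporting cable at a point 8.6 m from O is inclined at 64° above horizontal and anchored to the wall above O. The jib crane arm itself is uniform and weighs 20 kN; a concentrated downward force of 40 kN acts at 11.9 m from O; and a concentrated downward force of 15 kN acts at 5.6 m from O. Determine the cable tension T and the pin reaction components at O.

T = 88.10 kN, O_x = 38.62 kN, O_y = -4.186 kN

ΣM about O: T·sin64°·8.6 − 20·6.05 − 40·11.9 − 15·5.6 = 0 → T = 681/(8.6·0.898794) = 88.1026 ≈ 88.10 kN.
ΣF_x = 0: O_x − T·cos64° = 0 → O_x = 88.1026 × 0.438371 = 38.62 kN.
ΣF_y = 0: O_y + T·sin64° − 20 − 40 − 15 = 0 → O_y = 75 − 88.1026 × 0.898794 = -4.186 kN.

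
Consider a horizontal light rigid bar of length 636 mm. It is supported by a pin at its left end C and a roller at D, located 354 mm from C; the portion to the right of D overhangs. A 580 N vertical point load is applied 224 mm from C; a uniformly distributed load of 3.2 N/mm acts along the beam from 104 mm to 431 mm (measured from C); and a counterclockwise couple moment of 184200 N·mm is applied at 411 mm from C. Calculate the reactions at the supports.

Resultant of the distributed load: 3.2 × 327 = 1046.4 N at 267.5 mm from C.
Taking moments about C: D_y·354 − 580·224 − (3.2·327)·267.5 + 184200 = 0 → D_y = 225632/354 = 637.379 ≈ 637.4 N.
ΣF_y = 0: C_y + 637.379 − 580 − 3.2·327 = 0 → C_y = 989.0 N.
ΣF_x = 0: no horizontal applied forces, so C_x = 0.

C_x = 0, C_y = 989.0 N, D_y = 637.4 N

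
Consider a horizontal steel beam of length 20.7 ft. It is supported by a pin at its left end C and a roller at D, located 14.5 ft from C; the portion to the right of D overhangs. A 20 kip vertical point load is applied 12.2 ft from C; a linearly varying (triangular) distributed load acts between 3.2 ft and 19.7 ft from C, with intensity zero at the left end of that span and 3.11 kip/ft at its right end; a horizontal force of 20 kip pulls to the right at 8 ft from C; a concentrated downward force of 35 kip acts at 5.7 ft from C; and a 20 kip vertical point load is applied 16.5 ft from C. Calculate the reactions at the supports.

C_x = -20.00 kip, C_y = 22.19 kip, D_y = 78.47 kip

Resultant of the triangular load: ½ × 3.11 × 16.5 = 25.6575 kip, acting at 14.2 ft from C (one-third of the span from the peak).
Taking moments about C: D_y·14.5 − 20·12.2 − (½·3.11·16.5)·14.2 − 35·5.7 − 20·16.5 = 0 → D_y = 1137.8365/14.5 = 78.4715 ≈ 78.47 kip.
ΣF_y = 0: C_y + 78.4715 − 20 − ½·3.11·16.5 − 35 − 20 = 0 → C_y = 22.19 kip.
ΣF_x = 0: C_x + 20 = 0 → C_x = -20.00 kip.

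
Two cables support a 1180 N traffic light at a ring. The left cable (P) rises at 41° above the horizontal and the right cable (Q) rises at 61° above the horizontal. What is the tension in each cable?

T_P = 584.9 N, T_Q = 910.5 N

ΣF_x = 0: −T_P·cos41° + T_Q·cos61° = 0 → T_Q = 1.55671·T_P.
ΣF_y = 0: T_P·sin41° + T_Q·sin61° = 1180.
Substitute: T_P·(0.656059 + 1.55671·0.87462) = 1180 → T_P = 584.857 ≈ 584.9 N.
Then T_Q = 1.55671 × 584.857 = 910.5 N.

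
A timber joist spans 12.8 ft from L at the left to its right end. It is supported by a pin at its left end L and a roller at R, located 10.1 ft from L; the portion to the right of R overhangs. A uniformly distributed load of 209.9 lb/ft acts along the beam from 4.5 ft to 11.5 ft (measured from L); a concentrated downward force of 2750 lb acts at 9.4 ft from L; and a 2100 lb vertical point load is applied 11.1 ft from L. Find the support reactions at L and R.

Resultant of the distributed load: 209.9 × 7 = 1469.3 lb at 8 ft from L.
Moments about L: R_y·10.1 − (209.9·7)·8 − 2750·9.4 − 2100·11.1 = 0 → R_y = 60914.4/10.1 = 6031.13 ≈ 6031 lb.
ΣF_y = 0: L_y + 6031.13 − 209.9·7 − 2750 − 2100 = 0 → L_y = 288.2 lb.
ΣF_x = 0: no horizontal applied forces, so L_x = 0.

L_x = 0, L_y = 288.2 lb, R_y = 6031 lb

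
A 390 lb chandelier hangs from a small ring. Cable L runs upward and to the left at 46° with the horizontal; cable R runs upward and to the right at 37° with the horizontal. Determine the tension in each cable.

T_L = 313.8 lb, T_R = 273.0 lb

ΣF_x = 0: −T_L·cos46° + T_R·cos37° = 0 → T_R = 0.869807·T_L.
ΣF_y = 0: T_L·sin46° + T_R·sin37° = 390.
Substitute: T_L·(0.71934 + 0.869807·0.601815) = 390 → T_L = 313.807 ≈ 313.8 lb.
Then T_R = 0.869807 × 313.807 = 273.0 lb.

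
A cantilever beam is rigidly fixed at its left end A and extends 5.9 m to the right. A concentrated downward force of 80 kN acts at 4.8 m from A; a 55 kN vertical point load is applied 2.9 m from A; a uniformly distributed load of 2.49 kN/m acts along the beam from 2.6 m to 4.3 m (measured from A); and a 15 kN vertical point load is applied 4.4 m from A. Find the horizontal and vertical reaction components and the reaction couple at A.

Resultant of the distributed load: 2.49 × 1.7 = 4.233 kN at 3.45 m from A.
ΣF_x = 0: A_x = 0.
ΣF_y = 0: A_y − 80 − 55 − 2.49·1.7 − 15 = 0 → A_y = 154.2 kN.
ΣM about A: M_A − 80·4.8 − 55·2.9 − (2.49·1.7)·3.45 − 15·4.4 = 0 → M_A = 624.1 kN·m.

A_x = 0, A_y = 154.2 kN, M_A = 624.1 kN·m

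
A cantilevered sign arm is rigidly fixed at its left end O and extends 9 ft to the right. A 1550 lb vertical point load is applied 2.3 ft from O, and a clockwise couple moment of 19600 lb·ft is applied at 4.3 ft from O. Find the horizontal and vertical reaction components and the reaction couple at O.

O_x = 0, O_y = 1550 lb, M_O = 23160 lb·ft

ΣF_x = 0: O_x = 0.
ΣF_y = 0: O_y − 1550 = 0 → O_y = 1550 lb.
ΣM about O: M_O − 1550·2.3 − 19600 = 0 → M_O = 23160 lb·ft.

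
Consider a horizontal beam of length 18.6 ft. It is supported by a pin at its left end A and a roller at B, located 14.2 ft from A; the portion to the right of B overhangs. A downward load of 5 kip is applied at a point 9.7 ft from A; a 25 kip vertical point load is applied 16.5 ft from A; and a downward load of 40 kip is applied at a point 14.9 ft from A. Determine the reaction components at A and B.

A_x = 0, A_y = -4.437 kip, B_y = 74.44 kip

ΣM about A: B_y·14.2 − 5·9.7 − 25·16.5 − 40·14.9 = 0 → B_y = 1057/14.2 = 74.4366 ≈ 74.44 kip.
ΣF_y = 0: A_y + 74.4366 − 5 − 25 − 40 = 0 → A_y = -4.437 kip.
ΣF_x = 0: no horizontal applied forces, so A_x = 0.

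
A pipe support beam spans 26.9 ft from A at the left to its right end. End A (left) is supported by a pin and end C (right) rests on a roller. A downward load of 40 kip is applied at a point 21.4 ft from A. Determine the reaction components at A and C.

A_x = 0, A_y = 8.178 kip, C_y = 31.82 kip

ΣM about A: C_y·26.9 − 40·21.4 = 0 → C_y = 856/26.9 = 31.8216 ≈ 31.82 kip.
ΣF_y = 0: A_y + 31.8216 − 40 = 0 → A_y = 8.178 kip.
ΣF_x = 0: no horizontal applied forces, so A_x = 0.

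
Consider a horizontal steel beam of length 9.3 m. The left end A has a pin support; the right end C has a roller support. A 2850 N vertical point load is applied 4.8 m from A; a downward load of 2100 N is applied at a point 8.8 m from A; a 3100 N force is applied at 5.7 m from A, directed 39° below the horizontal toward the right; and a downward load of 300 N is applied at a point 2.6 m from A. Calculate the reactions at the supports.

A_x = -2409 N, A_y = 2463 N, C_y = 4738 N

Moments about A: C_y·9.3 − 2850·4.8 − 2100·8.8 − 3100·sin39°·5.7 − 300·2.6 = 0 → C_y = 44060.1/9.3 = 4737.65 ≈ 4738 N.
ΣF_y = 0: A_y + 4737.65 − 2850 − 2100 − 3100·sin39° − 300 = 0 → A_y = 2463 N.
ΣF_x = 0: A_x + 3100·cos39° = 0 → A_x = -2409 N.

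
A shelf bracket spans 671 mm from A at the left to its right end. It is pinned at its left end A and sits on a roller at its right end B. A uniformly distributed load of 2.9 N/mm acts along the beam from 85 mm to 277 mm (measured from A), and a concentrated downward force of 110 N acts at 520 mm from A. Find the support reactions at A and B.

A_x = 0, A_y = 431.4 N, B_y = 235.4 N

Resultant of the distributed load: 2.9 × 192 = 556.8 N at 181 mm from A.
Moments about A: B_y·671 − (2.9·192)·181 − 110·520 = 0 → B_y = 157980.8/671 = 235.441 ≈ 235.4 N.
ΣF_y = 0: A_y + 235.441 − 2.9·192 − 110 = 0 → A_y = 431.4 N.
ΣF_x = 0: no horizontal applied forces, so A_x = 0.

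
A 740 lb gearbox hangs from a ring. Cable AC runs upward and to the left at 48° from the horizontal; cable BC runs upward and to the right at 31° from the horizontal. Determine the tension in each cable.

ΣF_x = 0: −T_AC·cos48° + T_BC·cos31° = 0 → T_BC = 0.78063·T_AC.
ΣF_y = 0: T_AC·sin48° + T_BC·sin31° = 740.
Substitute: T_AC·(0.743145 + 0.78063·0.515038) = 740 → T_AC = 646.176 ≈ 646.2 lb.
Then T_BC = 0.78063 × 646.176 = 504.4 lb.

T_AC = 646.2 lb, T_BC = 504.4 lb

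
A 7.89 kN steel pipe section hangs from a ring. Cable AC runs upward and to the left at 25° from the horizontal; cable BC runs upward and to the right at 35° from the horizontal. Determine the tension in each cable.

T_AC = 7.463 kN, T_BC = 8.257 kN

ΣF_x = 0: −T_AC·cos25° + T_BC·cos35° = 0 → T_BC = 1.1064·T_AC.
ΣF_y = 0: T_AC·sin25° + T_BC·sin35° = 7.89.
Substitute: T_AC·(0.422618 + 1.1064·0.573576) = 7.89 → T_AC = 7.46295 ≈ 7.463 kN.
Then T_BC = 1.1064 × 7.46295 = 8.257 kN.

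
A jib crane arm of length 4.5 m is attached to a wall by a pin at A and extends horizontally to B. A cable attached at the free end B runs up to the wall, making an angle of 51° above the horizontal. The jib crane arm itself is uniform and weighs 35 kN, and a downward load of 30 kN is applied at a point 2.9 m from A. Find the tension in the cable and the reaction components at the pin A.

ΣM about A: T·sin51°·4.5 − 35·2.25 − 30·2.9 = 0 → T = 165.75/(4.5·0.777146) = 47.3956 ≈ 47.40 kN.
ΣF_x = 0: A_x − T·cos51° = 0 → A_x = 47.3956 × 0.62932 = 29.83 kN.
ΣF_y = 0: A_y + T·sin51° − 35 − 30 = 0 → A_y = 65 − 47.3956 × 0.777146 = 28.17 kN.

T = 47.40 kN, A_x = 29.83 kN, A_y = 28.17 kN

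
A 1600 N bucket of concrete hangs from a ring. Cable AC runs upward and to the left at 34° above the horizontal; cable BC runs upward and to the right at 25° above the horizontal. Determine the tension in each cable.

ΣF_x = 0: −T_AC·cos34° + T_BC·cos25° = 0 → T_BC = 0.914742·T_AC.
ΣF_y = 0: T_AC·sin34° + T_BC·sin25° = 1600.
Substitute: T_AC·(0.559193 + 0.914742·0.422618) = 1600 → T_AC = 1691.73 ≈ 1692 N.
Then T_BC = 0.914742 × 1691.73 = 1547 N.

T_AC = 1692 N, T_BC = 1547 N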